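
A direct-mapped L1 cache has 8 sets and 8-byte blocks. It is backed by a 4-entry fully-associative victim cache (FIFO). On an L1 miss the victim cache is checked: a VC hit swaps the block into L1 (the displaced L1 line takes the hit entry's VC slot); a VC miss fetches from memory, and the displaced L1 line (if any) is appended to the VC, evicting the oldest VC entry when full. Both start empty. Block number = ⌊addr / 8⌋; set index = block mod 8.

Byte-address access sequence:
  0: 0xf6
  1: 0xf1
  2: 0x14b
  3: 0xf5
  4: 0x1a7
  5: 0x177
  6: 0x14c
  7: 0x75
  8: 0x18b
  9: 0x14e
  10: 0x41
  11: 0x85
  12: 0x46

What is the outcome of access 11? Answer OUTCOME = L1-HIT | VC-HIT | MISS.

  [0] addr=0xf6 blk=30 s=6: MISS | VC []
  [1] addr=0xf1 blk=30 s=6: L1-HIT | VC []
  [2] addr=0x14b blk=41 s=1: MISS | VC []
  [3] addr=0xf5 blk=30 s=6: L1-HIT | VC []
  [4] addr=0x1a7 blk=52 s=4: MISS | VC []
  [5] addr=0x177 blk=46 s=6: MISS | VC [30]
  [6] addr=0x14c blk=41 s=1: L1-HIT | VC [30]
  [7] addr=0x75 blk=14 s=6: MISS | VC [30, 46]
  [8] addr=0x18b blk=49 s=1: MISS | VC [30, 46, 41]
  [9] addr=0x14e blk=41 s=1: VC-HIT | VC [30, 46, 49]
  [10] addr=0x41 blk=8 s=0: MISS | VC [30, 46, 49]
  [11] addr=0x85 blk=16 s=0: MISS | VC [30, 46, 49, 8]
  [12] addr=0x46 blk=8 s=0: VC-HIT | VC [30, 46, 49, 16]

OUTCOME = MISS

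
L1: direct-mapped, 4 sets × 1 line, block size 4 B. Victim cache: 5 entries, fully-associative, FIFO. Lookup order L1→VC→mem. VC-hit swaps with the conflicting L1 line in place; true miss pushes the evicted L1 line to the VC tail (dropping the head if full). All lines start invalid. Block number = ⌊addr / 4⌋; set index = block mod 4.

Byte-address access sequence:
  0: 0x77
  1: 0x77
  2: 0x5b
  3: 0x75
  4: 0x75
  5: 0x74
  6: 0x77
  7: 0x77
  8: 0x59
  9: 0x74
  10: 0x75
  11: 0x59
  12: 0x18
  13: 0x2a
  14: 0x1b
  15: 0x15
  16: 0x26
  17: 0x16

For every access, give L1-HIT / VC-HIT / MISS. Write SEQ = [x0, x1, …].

#0 0x77→b29/s1 MISS; vc=[]
#1 0x77→b29/s1 L1-HIT; vc=[]
#2 0x5b→b22/s2 MISS; vc=[]
#3 0x75→b29/s1 L1-HIT; vc=[]
#4 0x75→b29/s1 L1-HIT; vc=[]
#5 0x74→b29/s1 L1-HIT; vc=[]
#6 0x77→b29/s1 L1-HIT; vc=[]
#7 0x77→b29/s1 L1-HIT; vc=[]
#8 0x59→b22/s2 L1-HIT; vc=[]
#9 0x74→b29/s1 L1-HIT; vc=[]
#10 0x75→b29/s1 L1-HIT; vc=[]
#11 0x59→b22/s2 L1-HIT; vc=[]
#12 0x18→b6/s2 MISS; vc=[22]
#13 0x2a→b10/s2 MISS; vc=[22,6]
#14 0x1b→b6/s2 VC-HIT; vc=[22,10]
#15 0x15→b5/s1 MISS; vc=[22,10,29]
#16 0x26→b9/s1 MISS; vc=[22,10,29,5]
#17 0x16→b5/s1 VC-HIT; vc=[22,10,29,9]

SEQ = [MISS, L1-HIT, MISS, L1-HIT, L1-HIT, L1-HIT, L1-HIT, L1-HIT, L1-HIT, L1-HIT, L1-HIT, L1-HIT, MISS, MISS, VC-HIT, MISS, MISS, VC-HIT]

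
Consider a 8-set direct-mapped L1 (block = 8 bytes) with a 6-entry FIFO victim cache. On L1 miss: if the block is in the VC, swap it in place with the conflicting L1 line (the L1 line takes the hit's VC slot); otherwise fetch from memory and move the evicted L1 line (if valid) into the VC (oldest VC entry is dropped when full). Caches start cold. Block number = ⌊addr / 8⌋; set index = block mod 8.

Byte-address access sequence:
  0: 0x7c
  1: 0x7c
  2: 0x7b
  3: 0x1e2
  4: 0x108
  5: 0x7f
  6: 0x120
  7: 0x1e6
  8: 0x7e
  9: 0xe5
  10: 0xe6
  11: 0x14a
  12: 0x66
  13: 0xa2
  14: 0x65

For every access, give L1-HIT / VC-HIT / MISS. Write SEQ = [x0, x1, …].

SEQ = [MISS, L1-HIT, L1-HIT, MISS, MISS, L1-HIT, MISS, VC-HIT, L1-HIT, MISS, L1-HIT, MISS, MISS, MISS, VC-HIT]

0: 0x7c (blk 15, set 7) → MISS  vc=[]
1: 0x7c (blk 15, set 7) → L1-HIT  vc=[]
2: 0x7b (blk 15, set 7) → L1-HIT  vc=[]
3: 0x1e2 (blk 60, set 4) → MISS  vc=[]
4: 0x108 (blk 33, set 1) → MISS  vc=[]
5: 0x7f (blk 15, set 7) → L1-HIT  vc=[]
6: 0x120 (blk 36, set 4) → MISS  vc=[60]
7: 0x1e6 (blk 60, set 4) → VC-HIT  vc=[36]
8: 0x7e (blk 15, set 7) → L1-HIT  vc=[36]
9: 0xe5 (blk 28, set 4) → MISS  vc=[36, 60]
10: 0xe6 (blk 28, set 4) → L1-HIT  vc=[36, 60]
11: 0x14a (blk 41, set 1) → MISS  vc=[36, 60, 33]
12: 0x66 (blk 12, set 4) → MISS  vc=[36, 60, 33, 28]
13: 0xa2 (blk 20, set 4) → MISS  vc=[36, 60, 33, 28, 12]
14: 0x65 (blk 12, set 4) → VC-HIT  vc=[36, 60, 33, 28, 20]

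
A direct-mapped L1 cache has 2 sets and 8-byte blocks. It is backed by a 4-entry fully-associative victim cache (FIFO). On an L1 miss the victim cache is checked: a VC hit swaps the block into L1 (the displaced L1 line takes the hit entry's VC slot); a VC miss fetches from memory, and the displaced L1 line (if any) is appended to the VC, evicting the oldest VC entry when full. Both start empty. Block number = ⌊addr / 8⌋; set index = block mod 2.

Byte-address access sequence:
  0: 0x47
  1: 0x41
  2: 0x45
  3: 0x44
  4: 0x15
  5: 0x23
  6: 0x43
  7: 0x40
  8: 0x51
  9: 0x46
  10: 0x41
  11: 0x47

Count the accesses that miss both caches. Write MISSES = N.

MISSES = 4

#0 0x47→b8/s0 MISS; vc=[]
#1 0x41→b8/s0 L1-HIT; vc=[]
#2 0x45→b8/s0 L1-HIT; vc=[]
#3 0x44→b8/s0 L1-HIT; vc=[]
#4 0x15→b2/s0 MISS; vc=[8]
#5 0x23→b4/s0 MISS; vc=[8,2]
#6 0x43→b8/s0 VC-HIT; vc=[4,2]
#7 0x40→b8/s0 L1-HIT; vc=[4,2]
#8 0x51→b10/s0 MISS; vc=[4,2,8]
#9 0x46→b8/s0 VC-HIT; vc=[4,2,10]
#10 0x41→b8/s0 L1-HIT; vc=[4,2,10]
#11 0x47→b8/s0 L1-HIT; vc=[4,2,10]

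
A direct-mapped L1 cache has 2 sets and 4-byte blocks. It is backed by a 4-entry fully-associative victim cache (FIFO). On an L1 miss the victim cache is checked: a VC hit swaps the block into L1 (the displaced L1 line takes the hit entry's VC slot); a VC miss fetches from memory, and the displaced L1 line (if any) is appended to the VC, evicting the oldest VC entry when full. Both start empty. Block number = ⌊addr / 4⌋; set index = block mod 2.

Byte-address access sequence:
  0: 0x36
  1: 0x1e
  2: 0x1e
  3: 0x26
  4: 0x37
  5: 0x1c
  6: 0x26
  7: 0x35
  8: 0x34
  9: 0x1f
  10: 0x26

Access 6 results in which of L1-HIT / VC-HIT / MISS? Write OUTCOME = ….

OUTCOME = VC-HIT

  [0] addr=0x36 blk=13 s=1: MISS | VC []
  [1] addr=0x1e blk=7 s=1: MISS | VC [13]
  [2] addr=0x1e blk=7 s=1: L1-HIT | VC [13]
  [3] addr=0x26 blk=9 s=1: MISS | VC [13, 7]
  [4] addr=0x37 blk=13 s=1: VC-HIT | VC [9, 7]
  [5] addr=0x1c blk=7 s=1: VC-HIT | VC [9, 13]
  [6] addr=0x26 blk=9 s=1: VC-HIT | VC [7, 13]
  [7] addr=0x35 blk=13 s=1: VC-HIT | VC [7, 9]
  [8] addr=0x34 blk=13 s=1: L1-HIT | VC [7, 9]
  [9] addr=0x1f blk=7 s=1: VC-HIT | VC [13, 9]
  [10] addr=0x26 blk=9 s=1: VC-HIT | VC [13, 7]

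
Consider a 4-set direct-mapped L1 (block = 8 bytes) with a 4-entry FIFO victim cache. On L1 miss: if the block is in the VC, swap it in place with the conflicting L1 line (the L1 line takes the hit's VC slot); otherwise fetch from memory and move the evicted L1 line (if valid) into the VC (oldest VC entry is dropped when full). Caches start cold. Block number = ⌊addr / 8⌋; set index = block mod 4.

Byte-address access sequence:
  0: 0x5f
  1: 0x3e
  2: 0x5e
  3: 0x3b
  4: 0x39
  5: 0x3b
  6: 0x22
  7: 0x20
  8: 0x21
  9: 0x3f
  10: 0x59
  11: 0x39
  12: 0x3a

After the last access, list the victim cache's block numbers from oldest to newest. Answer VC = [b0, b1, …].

VC = [11]

#0 0x5f→b11/s3 MISS; vc=[]
#1 0x3e→b7/s3 MISS; vc=[11]
#2 0x5e→b11/s3 VC-HIT; vc=[7]
#3 0x3b→b7/s3 VC-HIT; vc=[11]
#4 0x39→b7/s3 L1-HIT; vc=[11]
#5 0x3b→b7/s3 L1-HIT; vc=[11]
#6 0x22→b4/s0 MISS; vc=[11]
#7 0x20→b4/s0 L1-HIT; vc=[11]
#8 0x21→b4/s0 L1-HIT; vc=[11]
#9 0x3f→b7/s3 L1-HIT; vc=[11]
#10 0x59→b11/s3 VC-HIT; vc=[7]
#11 0x39→b7/s3 VC-HIT; vc=[11]
#12 0x3a→b7/s3 L1-HIT; vc=[11]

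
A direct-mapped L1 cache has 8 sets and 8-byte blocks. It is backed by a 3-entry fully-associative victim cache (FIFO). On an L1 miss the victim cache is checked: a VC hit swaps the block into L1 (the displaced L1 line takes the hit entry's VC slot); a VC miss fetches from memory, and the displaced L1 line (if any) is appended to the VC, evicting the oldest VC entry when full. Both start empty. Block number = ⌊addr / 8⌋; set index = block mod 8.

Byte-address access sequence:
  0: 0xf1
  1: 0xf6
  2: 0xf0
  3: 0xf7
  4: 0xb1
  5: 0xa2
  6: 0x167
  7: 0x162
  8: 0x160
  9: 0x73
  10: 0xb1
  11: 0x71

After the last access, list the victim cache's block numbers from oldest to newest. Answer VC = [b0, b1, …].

VC = [30, 20, 22]

0: 0xf1 (blk 30, set 6) → MISS  vc=[]
1: 0xf6 (blk 30, set 6) → L1-HIT  vc=[]
2: 0xf0 (blk 30, set 6) → L1-HIT  vc=[]
3: 0xf7 (blk 30, set 6) → L1-HIT  vc=[]
4: 0xb1 (blk 22, set 6) → MISS  vc=[30]
5: 0xa2 (blk 20, set 4) → MISS  vc=[30]
6: 0x167 (blk 44, set 4) → MISS  vc=[30, 20]
7: 0x162 (blk 44, set 4) → L1-HIT  vc=[30, 20]
8: 0x160 (blk 44, set 4) → L1-HIT  vc=[30, 20]
9: 0x73 (blk 14, set 6) → MISS  vc=[30, 20, 22]
10: 0xb1 (blk 22, set 6) → VC-HIT  vc=[30, 20, 14]
11: 0x71 (blk 14, set 6) → VC-HIT  vc=[30, 20, 22]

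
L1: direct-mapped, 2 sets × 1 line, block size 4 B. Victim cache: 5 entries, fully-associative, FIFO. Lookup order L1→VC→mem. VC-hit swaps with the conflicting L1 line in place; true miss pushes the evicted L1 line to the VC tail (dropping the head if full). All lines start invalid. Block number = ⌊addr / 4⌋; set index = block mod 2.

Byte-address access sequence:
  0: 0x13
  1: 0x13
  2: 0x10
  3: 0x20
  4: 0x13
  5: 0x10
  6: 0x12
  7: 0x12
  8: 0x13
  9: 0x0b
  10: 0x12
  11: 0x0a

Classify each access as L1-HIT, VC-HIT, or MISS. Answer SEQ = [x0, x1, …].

SEQ = [MISS, L1-HIT, L1-HIT, MISS, VC-HIT, L1-HIT, L1-HIT, L1-HIT, L1-HIT, MISS, VC-HIT, VC-HIT]

#0 0x13→b4/s0 MISS; vc=[]
#1 0x13→b4/s0 L1-HIT; vc=[]
#2 0x10→b4/s0 L1-HIT; vc=[]
#3 0x20→b8/s0 MISS; vc=[4]
#4 0x13→b4/s0 VC-HIT; vc=[8]
#5 0x10→b4/s0 L1-HIT; vc=[8]
#6 0x12→b4/s0 L1-HIT; vc=[8]
#7 0x12→b4/s0 L1-HIT; vc=[8]
#8 0x13→b4/s0 L1-HIT; vc=[8]
#9 0xb→b2/s0 MISS; vc=[8,4]
#10 0x12→b4/s0 VC-HIT; vc=[8,2]
#11 0xa→b2/s0 VC-HIT; vc=[8,4]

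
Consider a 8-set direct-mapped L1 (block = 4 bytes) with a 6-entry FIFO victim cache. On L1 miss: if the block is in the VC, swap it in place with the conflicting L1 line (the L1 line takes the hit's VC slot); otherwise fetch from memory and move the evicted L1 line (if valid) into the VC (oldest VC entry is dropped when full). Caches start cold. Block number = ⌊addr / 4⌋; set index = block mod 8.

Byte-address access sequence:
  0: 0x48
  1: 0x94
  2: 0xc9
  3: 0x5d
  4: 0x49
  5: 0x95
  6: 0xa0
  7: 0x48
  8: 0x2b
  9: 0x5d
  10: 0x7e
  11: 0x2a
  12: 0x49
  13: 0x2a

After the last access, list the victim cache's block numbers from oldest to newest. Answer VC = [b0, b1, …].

VC = [50, 18, 23]

0: 0x48 (blk 18, set 2) → MISS  vc=[]
1: 0x94 (blk 37, set 5) → MISS  vc=[]
2: 0xc9 (blk 50, set 2) → MISS  vc=[18]
3: 0x5d (blk 23, set 7) → MISS  vc=[18]
4: 0x49 (blk 18, set 2) → VC-HIT  vc=[50]
5: 0x95 (blk 37, set 5) → L1-HIT  vc=[50]
6: 0xa0 (blk 40, set 0) → MISS  vc=[50]
7: 0x48 (blk 18, set 2) → L1-HIT  vc=[50]
8: 0x2b (blk 10, set 2) → MISS  vc=[50, 18]
9: 0x5d (blk 23, set 7) → L1-HIT  vc=[50, 18]
10: 0x7e (blk 31, set 7) → MISS  vc=[50, 18, 23]
11: 0x2a (blk 10, set 2) → L1-HIT  vc=[50, 18, 23]
12: 0x49 (blk 18, set 2) → VC-HIT  vc=[50, 10, 23]
13: 0x2a (blk 10, set 2) → VC-HIT  vc=[50, 18, 23]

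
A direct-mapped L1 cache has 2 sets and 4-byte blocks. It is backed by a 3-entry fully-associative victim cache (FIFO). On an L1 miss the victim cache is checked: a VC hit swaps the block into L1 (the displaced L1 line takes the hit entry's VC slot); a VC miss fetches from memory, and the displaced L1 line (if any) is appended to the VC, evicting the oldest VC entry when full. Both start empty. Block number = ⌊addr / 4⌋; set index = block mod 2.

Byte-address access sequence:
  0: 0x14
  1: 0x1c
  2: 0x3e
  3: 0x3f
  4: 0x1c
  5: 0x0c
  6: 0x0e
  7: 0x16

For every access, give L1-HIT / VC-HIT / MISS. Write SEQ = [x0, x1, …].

SEQ = [MISS, MISS, MISS, L1-HIT, VC-HIT, MISS, L1-HIT, VC-HIT]

0: 0x14 (blk 5, set 1) → MISS  vc=[]
1: 0x1c (blk 7, set 1) → MISS  vc=[5]
2: 0x3e (blk 15, set 1) → MISS  vc=[5, 7]
3: 0x3f (blk 15, set 1) → L1-HIT  vc=[5, 7]
4: 0x1c (blk 7, set 1) → VC-HIT  vc=[5, 15]
5: 0xc (blk 3, set 1) → MISS  vc=[5, 15, 7]
6: 0xe (blk 3, set 1) → L1-HIT  vc=[5, 15, 7]
7: 0x16 (blk 5, set 1) → VC-HIT  vc=[3, 15, 7]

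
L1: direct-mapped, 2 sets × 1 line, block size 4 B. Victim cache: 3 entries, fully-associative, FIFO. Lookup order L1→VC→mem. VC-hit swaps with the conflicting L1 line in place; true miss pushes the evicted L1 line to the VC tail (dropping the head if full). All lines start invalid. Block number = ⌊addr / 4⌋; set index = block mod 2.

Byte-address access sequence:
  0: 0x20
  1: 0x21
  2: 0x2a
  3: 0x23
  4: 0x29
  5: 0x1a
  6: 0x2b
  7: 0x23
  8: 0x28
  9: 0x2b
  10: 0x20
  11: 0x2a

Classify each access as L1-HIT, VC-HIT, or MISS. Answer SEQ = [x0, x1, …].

SEQ = [MISS, L1-HIT, MISS, VC-HIT, VC-HIT, MISS, VC-HIT, VC-HIT, VC-HIT, L1-HIT, VC-HIT, VC-HIT]

#0 0x20→b8/s0 MISS; vc=[]
#1 0x21→b8/s0 L1-HIT; vc=[]
#2 0x2a→b10/s0 MISS; vc=[8]
#3 0x23→b8/s0 VC-HIT; vc=[10]
#4 0x29→b10/s0 VC-HIT; vc=[8]
#5 0x1a→b6/s0 MISS; vc=[8,10]
#6 0x2b→b10/s0 VC-HIT; vc=[8,6]
#7 0x23→b8/s0 VC-HIT; vc=[10,6]
#8 0x28→b10/s0 VC-HIT; vc=[8,6]
#9 0x2b→b10/s0 L1-HIT; vc=[8,6]
#10 0x20→b8/s0 VC-HIT; vc=[10,6]
#11 0x2a→b10/s0 VC-HIT; vc=[8,6]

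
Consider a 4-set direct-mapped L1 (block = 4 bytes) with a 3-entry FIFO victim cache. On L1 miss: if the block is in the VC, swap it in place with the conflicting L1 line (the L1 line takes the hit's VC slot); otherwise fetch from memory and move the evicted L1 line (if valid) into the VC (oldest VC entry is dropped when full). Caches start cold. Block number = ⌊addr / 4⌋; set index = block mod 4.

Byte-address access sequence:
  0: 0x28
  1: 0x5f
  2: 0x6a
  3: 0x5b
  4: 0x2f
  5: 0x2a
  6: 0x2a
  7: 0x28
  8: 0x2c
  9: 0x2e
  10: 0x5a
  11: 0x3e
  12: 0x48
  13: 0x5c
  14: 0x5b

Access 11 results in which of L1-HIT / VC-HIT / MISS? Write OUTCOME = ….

  [0] addr=0x28 blk=10 s=2: MISS | VC []
  [1] addr=0x5f blk=23 s=3: MISS | VC []
  [2] addr=0x6a blk=26 s=2: MISS | VC [10]
  [3] addr=0x5b blk=22 s=2: MISS | VC [10, 26]
  [4] addr=0x2f blk=11 s=3: MISS | VC [10, 26, 23]
  [5] addr=0x2a blk=10 s=2: VC-HIT | VC [22, 26, 23]
  [6] addr=0x2a blk=10 s=2: L1-HIT | VC [22, 26, 23]
  [7] addr=0x28 blk=10 s=2: L1-HIT | VC [22, 26, 23]
  [8] addr=0x2c blk=11 s=3: L1-HIT | VC [22, 26, 23]
  [9] addr=0x2e blk=11 s=3: L1-HIT | VC [22, 26, 23]
  [10] addr=0x5a blk=22 s=2: VC-HIT | VC [10, 26, 23]
  [11] addr=0x3e blk=15 s=3: MISS | VC [26, 23, 11]
  [12] addr=0x48 blk=18 s=2: MISS | VC [23, 11, 22]
  [13] addr=0x5c blk=23 s=3: VC-HIT | VC [15, 11, 22]
  [14] addr=0x5b blk=22 s=2: VC-HIT | VC [15, 11, 18]

OUTCOME = MISS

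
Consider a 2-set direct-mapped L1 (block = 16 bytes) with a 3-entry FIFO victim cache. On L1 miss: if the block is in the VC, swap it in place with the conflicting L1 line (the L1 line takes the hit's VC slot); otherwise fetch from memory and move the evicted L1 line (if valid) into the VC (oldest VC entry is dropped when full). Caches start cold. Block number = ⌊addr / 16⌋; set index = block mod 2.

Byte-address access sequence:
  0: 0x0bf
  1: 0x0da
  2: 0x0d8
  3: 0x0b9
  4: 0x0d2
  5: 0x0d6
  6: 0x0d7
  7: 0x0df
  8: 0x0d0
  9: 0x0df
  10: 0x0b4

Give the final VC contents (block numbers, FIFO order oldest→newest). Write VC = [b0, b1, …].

VC = [13]

#0 0xbf→b11/s1 MISS; vc=[]
#1 0xda→b13/s1 MISS; vc=[11]
#2 0xd8→b13/s1 L1-HIT; vc=[11]
#3 0xb9→b11/s1 VC-HIT; vc=[13]
#4 0xd2→b13/s1 VC-HIT; vc=[11]
#5 0xd6→b13/s1 L1-HIT; vc=[11]
#6 0xd7→b13/s1 L1-HIT; vc=[11]
#7 0xdf→b13/s1 L1-HIT; vc=[11]
#8 0xd0→b13/s1 L1-HIT; vc=[11]
#9 0xdf→b13/s1 L1-HIT; vc=[11]
#10 0xb4→b11/s1 VC-HIT; vc=[13]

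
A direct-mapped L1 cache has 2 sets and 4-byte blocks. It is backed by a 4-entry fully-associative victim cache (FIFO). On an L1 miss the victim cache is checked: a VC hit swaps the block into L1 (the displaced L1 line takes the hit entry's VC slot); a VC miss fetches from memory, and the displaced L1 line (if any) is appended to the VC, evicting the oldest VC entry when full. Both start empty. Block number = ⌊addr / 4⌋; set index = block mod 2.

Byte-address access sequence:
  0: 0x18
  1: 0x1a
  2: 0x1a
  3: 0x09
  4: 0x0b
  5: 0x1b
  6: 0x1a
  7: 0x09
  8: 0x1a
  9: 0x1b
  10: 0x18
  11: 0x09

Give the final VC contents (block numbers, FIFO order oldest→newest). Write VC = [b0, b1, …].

0: 0x18 (blk 6, set 0) → MISS  vc=[]
1: 0x1a (blk 6, set 0) → L1-HIT  vc=[]
2: 0x1a (blk 6, set 0) → L1-HIT  vc=[]
3: 0x9 (blk 2, set 0) → MISS  vc=[6]
4: 0xb (blk 2, set 0) → L1-HIT  vc=[6]
5: 0x1b (blk 6, set 0) → VC-HIT  vc=[2]
6: 0x1a (blk 6, set 0) → L1-HIT  vc=[2]
7: 0x9 (blk 2, set 0) → VC-HIT  vc=[6]
8: 0x1a (blk 6, set 0) → VC-HIT  vc=[2]
9: 0x1b (blk 6, set 0) → L1-HIT  vc=[2]
10: 0x18 (blk 6, set 0) → L1-HIT  vc=[2]
11: 0x9 (blk 2, set 0) → VC-HIT  vc=[6]

VC = [6]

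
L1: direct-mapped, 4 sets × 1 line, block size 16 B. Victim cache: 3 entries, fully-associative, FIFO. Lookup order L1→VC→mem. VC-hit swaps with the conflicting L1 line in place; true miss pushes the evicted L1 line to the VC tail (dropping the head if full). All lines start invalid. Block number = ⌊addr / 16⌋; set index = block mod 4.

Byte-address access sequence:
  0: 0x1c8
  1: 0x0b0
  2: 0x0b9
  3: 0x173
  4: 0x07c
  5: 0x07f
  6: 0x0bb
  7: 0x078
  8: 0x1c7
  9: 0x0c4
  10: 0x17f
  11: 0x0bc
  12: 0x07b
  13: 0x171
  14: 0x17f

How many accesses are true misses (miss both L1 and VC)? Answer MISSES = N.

0: 0x1c8 (blk 28, set 0) → MISS  vc=[]
1: 0xb0 (blk 11, set 3) → MISS  vc=[]
2: 0xb9 (blk 11, set 3) → L1-HIT  vc=[]
3: 0x173 (blk 23, set 3) → MISS  vc=[11]
4: 0x7c (blk 7, set 3) → MISS  vc=[11, 23]
5: 0x7f (blk 7, set 3) → L1-HIT  vc=[11, 23]
6: 0xbb (blk 11, set 3) → VC-HIT  vc=[7, 23]
7: 0x78 (blk 7, set 3) → VC-HIT  vc=[11, 23]
8: 0x1c7 (blk 28, set 0) → L1-HIT  vc=[11, 23]
9: 0xc4 (blk 12, set 0) → MISS  vc=[11, 23, 28]
10: 0x17f (blk 23, set 3) → VC-HIT  vc=[11, 7, 28]
11: 0xbc (blk 11, set 3) → VC-HIT  vc=[23, 7, 28]
12: 0x7b (blk 7, set 3) → VC-HIT  vc=[23, 11, 28]
13: 0x171 (blk 23, set 3) → VC-HIT  vc=[7, 11, 28]
14: 0x17f (blk 23, set 3) → L1-HIT  vc=[7, 11, 28]

MISSES = 5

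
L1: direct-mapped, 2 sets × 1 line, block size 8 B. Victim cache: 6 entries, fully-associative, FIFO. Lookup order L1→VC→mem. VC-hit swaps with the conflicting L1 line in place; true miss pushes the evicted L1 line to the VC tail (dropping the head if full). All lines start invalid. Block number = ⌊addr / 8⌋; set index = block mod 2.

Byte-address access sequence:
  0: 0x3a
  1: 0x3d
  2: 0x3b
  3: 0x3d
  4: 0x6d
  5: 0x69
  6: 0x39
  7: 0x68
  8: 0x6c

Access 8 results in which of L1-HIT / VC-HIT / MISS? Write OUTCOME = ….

0: 0x3a (blk 7, set 1) → MISS  vc=[]
1: 0x3d (blk 7, set 1) → L1-HIT  vc=[]
2: 0x3b (blk 7, set 1) → L1-HIT  vc=[]
3: 0x3d (blk 7, set 1) → L1-HIT  vc=[]
4: 0x6d (blk 13, set 1) → MISS  vc=[7]
5: 0x69 (blk 13, set 1) → L1-HIT  vc=[7]
6: 0x39 (blk 7, set 1) → VC-HIT  vc=[13]
7: 0x68 (blk 13, set 1) → VC-HIT  vc=[7]
8: 0x6c (blk 13, set 1) → L1-HIT  vc=[7]

OUTCOME = L1-HIT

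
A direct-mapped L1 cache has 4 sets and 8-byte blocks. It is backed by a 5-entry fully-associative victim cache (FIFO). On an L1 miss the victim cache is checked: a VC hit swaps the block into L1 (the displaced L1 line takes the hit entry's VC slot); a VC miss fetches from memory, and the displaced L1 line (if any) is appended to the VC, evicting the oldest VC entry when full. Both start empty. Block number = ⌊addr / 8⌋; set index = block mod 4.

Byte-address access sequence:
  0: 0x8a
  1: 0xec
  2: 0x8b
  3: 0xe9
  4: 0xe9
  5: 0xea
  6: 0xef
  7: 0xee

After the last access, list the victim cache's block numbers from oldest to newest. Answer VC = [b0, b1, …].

VC = [17]

  [0] addr=0x8a blk=17 s=1: MISS | VC []
  [1] addr=0xec blk=29 s=1: MISS | VC [17]
  [2] addr=0x8b blk=17 s=1: VC-HIT | VC [29]
  [3] addr=0xe9 blk=29 s=1: VC-HIT | VC [17]
  [4] addr=0xe9 blk=29 s=1: L1-HIT | VC [17]
  [5] addr=0xea blk=29 s=1: L1-HIT | VC [17]
  [6] addr=0xef blk=29 s=1: L1-HIT | VC [17]
  [7] addr=0xee blk=29 s=1: L1-HIT | VC [17]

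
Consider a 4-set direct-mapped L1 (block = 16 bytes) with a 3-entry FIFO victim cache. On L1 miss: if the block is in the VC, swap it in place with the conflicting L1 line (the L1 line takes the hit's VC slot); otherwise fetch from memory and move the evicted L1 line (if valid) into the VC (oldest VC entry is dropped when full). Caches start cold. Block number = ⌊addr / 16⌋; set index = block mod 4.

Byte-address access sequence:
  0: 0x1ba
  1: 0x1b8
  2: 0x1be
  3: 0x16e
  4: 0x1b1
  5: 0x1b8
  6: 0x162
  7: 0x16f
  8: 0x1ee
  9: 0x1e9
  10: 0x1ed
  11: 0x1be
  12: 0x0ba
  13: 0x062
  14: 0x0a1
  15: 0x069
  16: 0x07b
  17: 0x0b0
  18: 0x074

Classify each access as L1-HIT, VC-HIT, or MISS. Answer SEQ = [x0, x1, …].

SEQ = [MISS, L1-HIT, L1-HIT, MISS, L1-HIT, L1-HIT, L1-HIT, L1-HIT, MISS, L1-HIT, L1-HIT, L1-HIT, MISS, MISS, MISS, VC-HIT, MISS, VC-HIT, VC-HIT]

0: 0x1ba (blk 27, set 3) → MISS  vc=[]
1: 0x1b8 (blk 27, set 3) → L1-HIT  vc=[]
2: 0x1be (blk 27, set 3) → L1-HIT  vc=[]
3: 0x16e (blk 22, set 2) → MISS  vc=[]
4: 0x1b1 (blk 27, set 3) → L1-HIT  vc=[]
5: 0x1b8 (blk 27, set 3) → L1-HIT  vc=[]
6: 0x162 (blk 22, set 2) → L1-HIT  vc=[]
7: 0x16f (blk 22, set 2) → L1-HIT  vc=[]
8: 0x1ee (blk 30, set 2) → MISS  vc=[22]
9: 0x1e9 (blk 30, set 2) → L1-HIT  vc=[22]
10: 0x1ed (blk 30, set 2) → L1-HIT  vc=[22]
11: 0x1be (blk 27, set 3) → L1-HIT  vc=[22]
12: 0xba (blk 11, set 3) → MISS  vc=[22, 27]
13: 0x62 (blk 6, set 2) → MISS  vc=[22, 27, 30]
14: 0xa1 (blk 10, set 2) → MISS  vc=[27, 30, 6]
15: 0x69 (blk 6, set 2) → VC-HIT  vc=[27, 30, 10]
16: 0x7b (blk 7, set 3) → MISS  vc=[30, 10, 11]
17: 0xb0 (blk 11, set 3) → VC-HIT  vc=[30, 10, 7]
18: 0x74 (blk 7, set 3) → VC-HIT  vc=[30, 10, 11]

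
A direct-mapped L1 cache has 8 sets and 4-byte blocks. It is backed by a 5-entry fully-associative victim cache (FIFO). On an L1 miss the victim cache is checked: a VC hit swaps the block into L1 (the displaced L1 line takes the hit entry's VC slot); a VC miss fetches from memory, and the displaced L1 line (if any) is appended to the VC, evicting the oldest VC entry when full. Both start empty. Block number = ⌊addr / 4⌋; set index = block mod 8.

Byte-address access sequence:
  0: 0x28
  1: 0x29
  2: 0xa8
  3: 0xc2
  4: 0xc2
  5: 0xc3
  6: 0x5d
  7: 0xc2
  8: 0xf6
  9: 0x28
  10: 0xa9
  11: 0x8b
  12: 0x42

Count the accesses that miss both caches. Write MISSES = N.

MISSES = 7

#0 0x28→b10/s2 MISS; vc=[]
#1 0x29→b10/s2 L1-HIT; vc=[]
#2 0xa8→b42/s2 MISS; vc=[10]
#3 0xc2→b48/s0 MISS; vc=[10]
#4 0xc2→b48/s0 L1-HIT; vc=[10]
#5 0xc3→b48/s0 L1-HIT; vc=[10]
#6 0x5d→b23/s7 MISS; vc=[10]
#7 0xc2→b48/s0 L1-HIT; vc=[10]
#8 0xf6→b61/s5 MISS; vc=[10]
#9 0x28→b10/s2 VC-HIT; vc=[42]
#10 0xa9→b42/s2 VC-HIT; vc=[10]
#11 0x8b→b34/s2 MISS; vc=[10,42]
#12 0x42→b16/s0 MISS; vc=[10,42,48]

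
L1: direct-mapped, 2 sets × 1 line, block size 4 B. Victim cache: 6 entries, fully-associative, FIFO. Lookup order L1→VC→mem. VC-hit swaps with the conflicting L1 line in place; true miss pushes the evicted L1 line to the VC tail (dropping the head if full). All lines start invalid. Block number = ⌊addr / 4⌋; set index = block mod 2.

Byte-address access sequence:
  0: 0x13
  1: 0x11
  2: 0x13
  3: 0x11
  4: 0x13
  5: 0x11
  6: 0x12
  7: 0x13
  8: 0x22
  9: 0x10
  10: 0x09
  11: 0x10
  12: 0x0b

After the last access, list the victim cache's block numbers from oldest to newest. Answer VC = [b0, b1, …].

VC = [8, 4]

#0 0x13→b4/s0 MISS; vc=[]
#1 0x11→b4/s0 L1-HIT; vc=[]
#2 0x13→b4/s0 L1-HIT; vc=[]
#3 0x11→b4/s0 L1-HIT; vc=[]
#4 0x13→b4/s0 L1-HIT; vc=[]
#5 0x11→b4/s0 L1-HIT; vc=[]
#6 0x12→b4/s0 L1-HIT; vc=[]
#7 0x13→b4/s0 L1-HIT; vc=[]
#8 0x22→b8/s0 MISS; vc=[4]
#9 0x10→b4/s0 VC-HIT; vc=[8]
#10 0x9→b2/s0 MISS; vc=[8,4]
#11 0x10→b4/s0 VC-HIT; vc=[8,2]
#12 0xb→b2/s0 VC-HIT; vc=[8,4]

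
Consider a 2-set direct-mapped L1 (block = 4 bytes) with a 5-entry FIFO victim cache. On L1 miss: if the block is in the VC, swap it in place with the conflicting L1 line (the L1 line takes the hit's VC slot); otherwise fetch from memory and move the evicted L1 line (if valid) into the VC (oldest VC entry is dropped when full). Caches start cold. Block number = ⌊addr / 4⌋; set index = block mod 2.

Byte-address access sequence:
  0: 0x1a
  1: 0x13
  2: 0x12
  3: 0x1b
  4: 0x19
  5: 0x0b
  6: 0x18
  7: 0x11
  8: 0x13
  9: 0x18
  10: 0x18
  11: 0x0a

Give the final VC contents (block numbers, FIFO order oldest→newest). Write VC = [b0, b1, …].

VC = [4, 6]

0: 0x1a (blk 6, set 0) → MISS  vc=[]
1: 0x13 (blk 4, set 0) → MISS  vc=[6]
2: 0x12 (blk 4, set 0) → L1-HIT  vc=[6]
3: 0x1b (blk 6, set 0) → VC-HIT  vc=[4]
4: 0x19 (blk 6, set 0) → L1-HIT  vc=[4]
5: 0xb (blk 2, set 0) → MISS  vc=[4, 6]
6: 0x18 (blk 6, set 0) → VC-HIT  vc=[4, 2]
7: 0x11 (blk 4, set 0) → VC-HIT  vc=[6, 2]
8: 0x13 (blk 4, set 0) → L1-HIT  vc=[6, 2]
9: 0x18 (blk 6, set 0) → VC-HIT  vc=[4, 2]
10: 0x18 (blk 6, set 0) → L1-HIT  vc=[4, 2]
11: 0xa (blk 2, set 0) → VC-HIT  vc=[4, 6]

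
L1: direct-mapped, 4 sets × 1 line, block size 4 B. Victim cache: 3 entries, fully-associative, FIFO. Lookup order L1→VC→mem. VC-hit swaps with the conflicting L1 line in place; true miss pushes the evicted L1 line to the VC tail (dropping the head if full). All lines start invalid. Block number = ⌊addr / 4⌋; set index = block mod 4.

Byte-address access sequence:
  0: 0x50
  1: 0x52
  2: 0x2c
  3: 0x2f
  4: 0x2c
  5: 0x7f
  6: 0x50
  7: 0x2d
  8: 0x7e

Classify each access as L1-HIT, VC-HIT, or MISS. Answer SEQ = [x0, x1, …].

SEQ = [MISS, L1-HIT, MISS, L1-HIT, L1-HIT, MISS, L1-HIT, VC-HIT, VC-HIT]

0: 0x50 (blk 20, set 0) → MISS  vc=[]
1: 0x52 (blk 20, set 0) → L1-HIT  vc=[]
2: 0x2c (blk 11, set 3) → MISS  vc=[]
3: 0x2f (blk 11, set 3) → L1-HIT  vc=[]
4: 0x2c (blk 11, set 3) → L1-HIT  vc=[]
5: 0x7f (blk 31, set 3) → MISS  vc=[11]
6: 0x50 (blk 20, set 0) → L1-HIT  vc=[11]
7: 0x2d (blk 11, set 3) → VC-HIT  vc=[31]
8: 0x7e (blk 31, set 3) → VC-HIT  vc=[11]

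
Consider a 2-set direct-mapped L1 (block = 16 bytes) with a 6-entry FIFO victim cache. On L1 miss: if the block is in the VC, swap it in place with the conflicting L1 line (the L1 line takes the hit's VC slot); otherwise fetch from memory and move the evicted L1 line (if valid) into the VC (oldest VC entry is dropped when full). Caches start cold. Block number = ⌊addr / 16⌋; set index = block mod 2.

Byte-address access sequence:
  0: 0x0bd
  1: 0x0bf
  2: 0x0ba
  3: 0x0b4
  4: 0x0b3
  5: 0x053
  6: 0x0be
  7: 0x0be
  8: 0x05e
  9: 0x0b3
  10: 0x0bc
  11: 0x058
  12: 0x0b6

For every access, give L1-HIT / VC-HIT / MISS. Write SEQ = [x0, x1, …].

  [0] addr=0xbd blk=11 s=1: MISS | VC []
  [1] addr=0xbf blk=11 s=1: L1-HIT | VC []
  [2] addr=0xba blk=11 s=1: L1-HIT | VC []
  [3] addr=0xb4 blk=11 s=1: L1-HIT | VC []
  [4] addr=0xb3 blk=11 s=1: L1-HIT | VC []
  [5] addr=0x53 blk=5 s=1: MISS | VC [11]
  [6] addr=0xbe blk=11 s=1: VC-HIT | VC [5]
  [7] addr=0xbe blk=11 s=1: L1-HIT | VC [5]
  [8] addr=0x5e blk=5 s=1: VC-HIT | VC [11]
  [9] addr=0xb3 blk=11 s=1: VC-HIT | VC [5]
  [10] addr=0xbc blk=11 s=1: L1-HIT | VC [5]
  [11] addr=0x58 blk=5 s=1: VC-HIT | VC [11]
  [12] addr=0xb6 blk=11 s=1: VC-HIT | VC [5]

SEQ = [MISS, L1-HIT, L1-HIT, L1-HIT, L1-HIT, MISS, VC-HIT, L1-HIT, VC-HIT, VC-HIT, L1-HIT, VC-HIT, VC-HIT]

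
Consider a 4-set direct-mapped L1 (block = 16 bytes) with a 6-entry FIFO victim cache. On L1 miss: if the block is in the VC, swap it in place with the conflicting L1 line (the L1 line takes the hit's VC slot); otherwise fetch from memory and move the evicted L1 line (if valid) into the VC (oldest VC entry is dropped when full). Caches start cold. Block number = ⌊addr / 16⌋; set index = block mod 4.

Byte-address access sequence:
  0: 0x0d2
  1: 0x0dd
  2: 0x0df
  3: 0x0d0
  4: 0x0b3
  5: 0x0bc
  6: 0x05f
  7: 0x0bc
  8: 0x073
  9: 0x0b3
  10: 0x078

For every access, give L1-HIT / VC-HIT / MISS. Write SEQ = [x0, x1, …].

#0 0xd2→b13/s1 MISS; vc=[]
#1 0xdd→b13/s1 L1-HIT; vc=[]
#2 0xdf→b13/s1 L1-HIT; vc=[]
#3 0xd0→b13/s1 L1-HIT; vc=[]
#4 0xb3→b11/s3 MISS; vc=[]
#5 0xbc→b11/s3 L1-HIT; vc=[]
#6 0x5f→b5/s1 MISS; vc=[13]
#7 0xbc→b11/s3 L1-HIT; vc=[13]
#8 0x73→b7/s3 MISS; vc=[13,11]
#9 0xb3→b11/s3 VC-HIT; vc=[13,7]
#10 0x78→b7/s3 VC-HIT; vc=[13,11]

SEQ = [MISS, L1-HIT, L1-HIT, L1-HIT, MISS, L1-HIT, MISS, L1-HIT, MISS, VC-HIT, VC-HIT]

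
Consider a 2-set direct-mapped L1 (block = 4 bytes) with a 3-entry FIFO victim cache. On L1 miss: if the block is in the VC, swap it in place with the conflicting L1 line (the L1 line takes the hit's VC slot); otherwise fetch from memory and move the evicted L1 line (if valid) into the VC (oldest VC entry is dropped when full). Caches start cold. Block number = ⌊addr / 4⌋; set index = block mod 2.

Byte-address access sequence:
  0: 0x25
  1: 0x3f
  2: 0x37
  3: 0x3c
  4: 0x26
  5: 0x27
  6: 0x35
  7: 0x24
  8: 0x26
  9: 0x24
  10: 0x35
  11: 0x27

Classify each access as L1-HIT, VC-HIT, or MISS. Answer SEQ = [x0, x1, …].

#0 0x25→b9/s1 MISS; vc=[]
#1 0x3f→b15/s1 MISS; vc=[9]
#2 0x37→b13/s1 MISS; vc=[9,15]
#3 0x3c→b15/s1 VC-HIT; vc=[9,13]
#4 0x26→b9/s1 VC-HIT; vc=[15,13]
#5 0x27→b9/s1 L1-HIT; vc=[15,13]
#6 0x35→b13/s1 VC-HIT; vc=[15,9]
#7 0x24→b9/s1 VC-HIT; vc=[15,13]
#8 0x26→b9/s1 L1-HIT; vc=[15,13]
#9 0x24→b9/s1 L1-HIT; vc=[15,13]
#10 0x35→b13/s1 VC-HIT; vc=[15,9]
#11 0x27→b9/s1 VC-HIT; vc=[15,13]

SEQ = [MISS, MISS, MISS, VC-HIT, VC-HIT, L1-HIT, VC-HIT, VC-HIT, L1-HIT, L1-HIT, VC-HIT, VC-HIT]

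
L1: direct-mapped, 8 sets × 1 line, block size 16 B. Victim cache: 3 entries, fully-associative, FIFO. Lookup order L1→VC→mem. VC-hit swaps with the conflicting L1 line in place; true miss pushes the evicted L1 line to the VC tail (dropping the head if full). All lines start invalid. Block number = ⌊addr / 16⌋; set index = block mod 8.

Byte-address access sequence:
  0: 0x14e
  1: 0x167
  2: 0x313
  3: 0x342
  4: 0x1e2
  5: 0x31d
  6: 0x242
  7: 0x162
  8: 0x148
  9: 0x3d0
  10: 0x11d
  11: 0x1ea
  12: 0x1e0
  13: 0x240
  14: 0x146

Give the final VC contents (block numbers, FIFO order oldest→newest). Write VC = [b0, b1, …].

  [0] addr=0x14e blk=20 s=4: MISS | VC []
  [1] addr=0x167 blk=22 s=6: MISS | VC []
  [2] addr=0x313 blk=49 s=1: MISS | VC []
  [3] addr=0x342 blk=52 s=4: MISS | VC [20]
  [4] addr=0x1e2 blk=30 s=6: MISS | VC [20, 22]
  [5] addr=0x31d blk=49 s=1: L1-HIT | VC [20, 22]
  [6] addr=0x242 blk=36 s=4: MISS | VC [20, 22, 52]
  [7] addr=0x162 blk=22 s=6: VC-HIT | VC [20, 30, 52]
  [8] addr=0x148 blk=20 s=4: VC-HIT | VC [36, 30, 52]
  [9] addr=0x3d0 blk=61 s=5: MISS | VC [36, 30, 52]
  [10] addr=0x11d blk=17 s=1: MISS | VC [30, 52, 49]
  [11] addr=0x1ea blk=30 s=6: VC-HIT | VC [22, 52, 49]
  [12] addr=0x1e0 blk=30 s=6: L1-HIT | VC [22, 52, 49]
  [13] addr=0x240 blk=36 s=4: MISS | VC [52, 49, 20]
  [14] addr=0x146 blk=20 s=4: VC-HIT | VC [52, 49, 36]

VC = [52, 49, 36]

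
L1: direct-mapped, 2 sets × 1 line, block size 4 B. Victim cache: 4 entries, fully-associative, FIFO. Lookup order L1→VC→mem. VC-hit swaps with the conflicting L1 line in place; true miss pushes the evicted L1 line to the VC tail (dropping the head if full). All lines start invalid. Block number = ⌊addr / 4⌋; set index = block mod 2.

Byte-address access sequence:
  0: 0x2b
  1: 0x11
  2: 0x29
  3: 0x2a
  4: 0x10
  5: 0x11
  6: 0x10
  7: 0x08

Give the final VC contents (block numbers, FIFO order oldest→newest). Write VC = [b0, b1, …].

#0 0x2b→b10/s0 MISS; vc=[]
#1 0x11→b4/s0 MISS; vc=[10]
#2 0x29→b10/s0 VC-HIT; vc=[4]
#3 0x2a→b10/s0 L1-HIT; vc=[4]
#4 0x10→b4/s0 VC-HIT; vc=[10]
#5 0x11→b4/s0 L1-HIT; vc=[10]
#6 0x10→b4/s0 L1-HIT; vc=[10]
#7 0x8→b2/s0 MISS; vc=[10,4]

VC = [10, 4]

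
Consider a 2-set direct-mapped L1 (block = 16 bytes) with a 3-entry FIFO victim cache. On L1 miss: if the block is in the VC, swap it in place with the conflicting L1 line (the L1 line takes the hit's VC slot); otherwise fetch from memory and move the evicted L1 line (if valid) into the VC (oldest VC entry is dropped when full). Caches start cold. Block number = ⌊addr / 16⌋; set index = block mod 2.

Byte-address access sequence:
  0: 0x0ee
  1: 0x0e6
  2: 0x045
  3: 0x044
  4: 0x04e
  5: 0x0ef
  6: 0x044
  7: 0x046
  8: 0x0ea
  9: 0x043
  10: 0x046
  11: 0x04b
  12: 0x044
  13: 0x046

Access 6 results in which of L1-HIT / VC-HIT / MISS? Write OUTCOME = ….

OUTCOME = VC-HIT

#0 0xee→b14/s0 MISS; vc=[]
#1 0xe6→b14/s0 L1-HIT; vc=[]
#2 0x45→b4/s0 MISS; vc=[14]
#3 0x44→b4/s0 L1-HIT; vc=[14]
#4 0x4e→b4/s0 L1-HIT; vc=[14]
#5 0xef→b14/s0 VC-HIT; vc=[4]
#6 0x44→b4/s0 VC-HIT; vc=[14]
#7 0x46→b4/s0 L1-HIT; vc=[14]
#8 0xea→b14/s0 VC-HIT; vc=[4]
#9 0x43→b4/s0 VC-HIT; vc=[14]
#10 0x46→b4/s0 L1-HIT; vc=[14]
#11 0x4b→b4/s0 L1-HIT; vc=[14]
#12 0x44→b4/s0 L1-HIT; vc=[14]
#13 0x46→b4/s0 L1-HIT; vc=[14]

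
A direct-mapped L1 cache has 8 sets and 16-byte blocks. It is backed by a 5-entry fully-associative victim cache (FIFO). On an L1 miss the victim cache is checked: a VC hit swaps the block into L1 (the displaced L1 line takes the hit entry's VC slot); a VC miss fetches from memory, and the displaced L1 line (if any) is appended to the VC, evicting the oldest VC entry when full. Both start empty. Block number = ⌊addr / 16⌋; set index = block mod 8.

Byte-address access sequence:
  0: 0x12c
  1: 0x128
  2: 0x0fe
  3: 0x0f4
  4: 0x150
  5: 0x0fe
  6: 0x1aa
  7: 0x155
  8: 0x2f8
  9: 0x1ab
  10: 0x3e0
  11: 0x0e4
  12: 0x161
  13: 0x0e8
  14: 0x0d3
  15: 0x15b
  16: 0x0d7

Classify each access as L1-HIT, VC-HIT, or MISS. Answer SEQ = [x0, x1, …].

SEQ = [MISS, L1-HIT, MISS, L1-HIT, MISS, L1-HIT, MISS, L1-HIT, MISS, L1-HIT, MISS, MISS, MISS, VC-HIT, MISS, VC-HIT, VC-HIT]

#0 0x12c→b18/s2 MISS; vc=[]
#1 0x128→b18/s2 L1-HIT; vc=[]
#2 0xfe→b15/s7 MISS; vc=[]
#3 0xf4→b15/s7 L1-HIT; vc=[]
#4 0x150→b21/s5 MISS; vc=[]
#5 0xfe→b15/s7 L1-HIT; vc=[]
#6 0x1aa→b26/s2 MISS; vc=[18]
#7 0x155→b21/s5 L1-HIT; vc=[18]
#8 0x2f8→b47/s7 MISS; vc=[18,15]
#9 0x1ab→b26/s2 L1-HIT; vc=[18,15]
#10 0x3e0→b62/s6 MISS; vc=[18,15]
#11 0xe4→b14/s6 MISS; vc=[18,15,62]
#12 0x161→b22/s6 MISS; vc=[18,15,62,14]
#13 0xe8→b14/s6 VC-HIT; vc=[18,15,62,22]
#14 0xd3→b13/s5 MISS; vc=[18,15,62,22,21]
#15 0x15b→b21/s5 VC-HIT; vc=[18,15,62,22,13]
#16 0xd7→b13/s5 VC-HIT; vc=[18,15,62,22,21]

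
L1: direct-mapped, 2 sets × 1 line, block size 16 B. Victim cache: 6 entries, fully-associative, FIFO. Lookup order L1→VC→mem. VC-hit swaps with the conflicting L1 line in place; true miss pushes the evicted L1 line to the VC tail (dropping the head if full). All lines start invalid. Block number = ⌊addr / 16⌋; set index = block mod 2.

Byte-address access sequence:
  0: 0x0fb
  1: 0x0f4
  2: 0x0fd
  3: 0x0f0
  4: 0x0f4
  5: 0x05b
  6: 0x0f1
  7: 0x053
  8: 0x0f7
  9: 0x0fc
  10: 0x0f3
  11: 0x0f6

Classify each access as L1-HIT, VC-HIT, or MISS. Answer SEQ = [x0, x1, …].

SEQ = [MISS, L1-HIT, L1-HIT, L1-HIT, L1-HIT, MISS, VC-HIT, VC-HIT, VC-HIT, L1-HIT, L1-HIT, L1-HIT]

#0 0xfb→b15/s1 MISS; vc=[]
#1 0xf4→b15/s1 L1-HIT; vc=[]
#2 0xfd→b15/s1 L1-HIT; vc=[]
#3 0xf0→b15/s1 L1-HIT; vc=[]
#4 0xf4→b15/s1 L1-HIT; vc=[]
#5 0x5b→b5/s1 MISS; vc=[15]
#6 0xf1→b15/s1 VC-HIT; vc=[5]
#7 0x53→b5/s1 VC-HIT; vc=[15]
#8 0xf7→b15/s1 VC-HIT; vc=[5]
#9 0xfc→b15/s1 L1-HIT; vc=[5]
#10 0xf3→b15/s1 L1-HIT; vc=[5]
#11 0xf6→b15/s1 L1-HIT; vc=[5]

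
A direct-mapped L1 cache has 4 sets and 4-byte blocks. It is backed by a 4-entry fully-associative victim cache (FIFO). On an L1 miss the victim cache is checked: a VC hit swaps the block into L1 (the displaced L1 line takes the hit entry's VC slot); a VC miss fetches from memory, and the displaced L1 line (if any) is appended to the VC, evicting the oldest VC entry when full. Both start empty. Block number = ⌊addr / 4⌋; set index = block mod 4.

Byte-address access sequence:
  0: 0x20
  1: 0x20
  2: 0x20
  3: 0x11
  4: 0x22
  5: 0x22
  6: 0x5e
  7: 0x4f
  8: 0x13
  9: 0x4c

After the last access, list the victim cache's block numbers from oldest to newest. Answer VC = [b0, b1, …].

#0 0x20→b8/s0 MISS; vc=[]
#1 0x20→b8/s0 L1-HIT; vc=[]
#2 0x20→b8/s0 L1-HIT; vc=[]
#3 0x11→b4/s0 MISS; vc=[8]
#4 0x22→b8/s0 VC-HIT; vc=[4]
#5 0x22→b8/s0 L1-HIT; vc=[4]
#6 0x5e→b23/s3 MISS; vc=[4]
#7 0x4f→b19/s3 MISS; vc=[4,23]
#8 0x13→b4/s0 VC-HIT; vc=[8,23]
#9 0x4c→b19/s3 L1-HIT; vc=[8,23]

VC = [8, 23]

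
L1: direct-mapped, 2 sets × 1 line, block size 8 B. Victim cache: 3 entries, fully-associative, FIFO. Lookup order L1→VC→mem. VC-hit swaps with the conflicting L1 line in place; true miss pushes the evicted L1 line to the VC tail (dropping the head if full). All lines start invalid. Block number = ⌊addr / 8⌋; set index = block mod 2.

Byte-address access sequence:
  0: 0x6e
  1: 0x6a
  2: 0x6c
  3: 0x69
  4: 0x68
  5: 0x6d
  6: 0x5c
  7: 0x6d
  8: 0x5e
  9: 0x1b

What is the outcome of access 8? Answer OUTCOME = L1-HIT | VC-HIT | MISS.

OUTCOME = VC-HIT

0: 0x6e (blk 13, set 1) → MISS  vc=[]
1: 0x6a (blk 13, set 1) → L1-HIT  vc=[]
2: 0x6c (blk 13, set 1) → L1-HIT  vc=[]
3: 0x69 (blk 13, set 1) → L1-HIT  vc=[]
4: 0x68 (blk 13, set 1) → L1-HIT  vc=[]
5: 0x6d (blk 13, set 1) → L1-HIT  vc=[]
6: 0x5c (blk 11, set 1) → MISS  vc=[13]
7: 0x6d (blk 13, set 1) → VC-HIT  vc=[11]
8: 0x5e (blk 11, set 1) → VC-HIT  vc=[13]
9: 0x1b (blk 3, set 1) → MISS  vc=[13, 11]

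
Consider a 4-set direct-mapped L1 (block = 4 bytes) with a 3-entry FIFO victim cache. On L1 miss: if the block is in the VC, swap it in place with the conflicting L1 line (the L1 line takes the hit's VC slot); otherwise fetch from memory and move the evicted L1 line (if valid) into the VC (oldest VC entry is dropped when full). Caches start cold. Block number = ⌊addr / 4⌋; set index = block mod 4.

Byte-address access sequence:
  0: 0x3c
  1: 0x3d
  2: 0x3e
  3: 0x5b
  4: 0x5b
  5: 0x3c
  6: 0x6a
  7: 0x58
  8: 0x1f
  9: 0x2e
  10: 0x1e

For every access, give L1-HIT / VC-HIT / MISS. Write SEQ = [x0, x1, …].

SEQ = [MISS, L1-HIT, L1-HIT, MISS, L1-HIT, L1-HIT, MISS, VC-HIT, MISS, MISS, VC-HIT]

0: 0x3c (blk 15, set 3) → MISS  vc=[]
1: 0x3d (blk 15, set 3) → L1-HIT  vc=[]
2: 0x3e (blk 15, set 3) → L1-HIT  vc=[]
3: 0x5b (blk 22, set 2) → MISS  vc=[]
4: 0x5b (blk 22, set 2) → L1-HIT  vc=[]
5: 0x3c (blk 15, set 3) → L1-HIT  vc=[]
6: 0x6a (blk 26, set 2) → MISS  vc=[22]
7: 0x58 (blk 22, set 2) → VC-HIT  vc=[26]
8: 0x1f (blk 7, set 3) → MISS  vc=[26, 15]
9: 0x2e (blk 11, set 3) → MISS  vc=[26, 15, 7]
10: 0x1e (blk 7, set 3) → VC-HIT  vc=[26, 15, 11]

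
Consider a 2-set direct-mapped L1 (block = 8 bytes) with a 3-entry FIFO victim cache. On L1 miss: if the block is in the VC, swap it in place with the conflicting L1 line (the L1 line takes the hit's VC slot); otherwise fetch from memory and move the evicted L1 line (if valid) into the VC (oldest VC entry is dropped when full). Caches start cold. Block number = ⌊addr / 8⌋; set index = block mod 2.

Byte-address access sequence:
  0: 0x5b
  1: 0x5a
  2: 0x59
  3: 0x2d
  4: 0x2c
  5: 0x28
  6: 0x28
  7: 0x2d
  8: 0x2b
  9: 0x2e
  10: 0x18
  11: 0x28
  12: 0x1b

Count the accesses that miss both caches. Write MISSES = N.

MISSES = 3

#0 0x5b→b11/s1 MISS; vc=[]
#1 0x5a→b11/s1 L1-HIT; vc=[]
#2 0x59→b11/s1 L1-HIT; vc=[]
#3 0x2d→b5/s1 MISS; vc=[11]
#4 0x2c→b5/s1 L1-HIT; vc=[11]
#5 0x28→b5/s1 L1-HIT; vc=[11]
#6 0x28→b5/s1 L1-HIT; vc=[11]
#7 0x2d→b5/s1 L1-HIT; vc=[11]
#8 0x2b→b5/s1 L1-HIT; vc=[11]
#9 0x2e→b5/s1 L1-HIT; vc=[11]
#10 0x18→b3/s1 MISS; vc=[11,5]
#11 0x28→b5/s1 VC-HIT; vc=[11,3]
#12 0x1b→b3/s1 VC-HIT; vc=[11,5]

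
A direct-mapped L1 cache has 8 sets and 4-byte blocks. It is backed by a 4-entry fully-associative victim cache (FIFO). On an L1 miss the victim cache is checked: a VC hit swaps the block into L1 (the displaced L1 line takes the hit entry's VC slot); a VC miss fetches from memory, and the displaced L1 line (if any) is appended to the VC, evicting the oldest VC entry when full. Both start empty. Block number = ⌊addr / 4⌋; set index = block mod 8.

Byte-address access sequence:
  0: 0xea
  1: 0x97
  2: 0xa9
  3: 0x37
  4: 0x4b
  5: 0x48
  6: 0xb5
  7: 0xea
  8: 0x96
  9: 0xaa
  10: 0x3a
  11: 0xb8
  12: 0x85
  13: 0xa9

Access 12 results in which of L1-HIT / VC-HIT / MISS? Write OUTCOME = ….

OUTCOME = MISS

0: 0xea (blk 58, set 2) → MISS  vc=[]
1: 0x97 (blk 37, set 5) → MISS  vc=[]
2: 0xa9 (blk 42, set 2) → MISS  vc=[58]
3: 0x37 (blk 13, set 5) → MISS  vc=[58, 37]
4: 0x4b (blk 18, set 2) → MISS  vc=[58, 37, 42]
5: 0x48 (blk 18, set 2) → L1-HIT  vc=[58, 37, 42]
6: 0xb5 (blk 45, set 5) → MISS  vc=[58, 37, 42, 13]
7: 0xea (blk 58, set 2) → VC-HIT  vc=[18, 37, 42, 13]
8: 0x96 (blk 37, set 5) → VC-HIT  vc=[18, 45, 42, 13]
9: 0xaa (blk 42, set 2) → VC-HIT  vc=[18, 45, 58, 13]
10: 0x3a (blk 14, set 6) → MISS  vc=[18, 45, 58, 13]
11: 0xb8 (blk 46, set 6) → MISS  vc=[45, 58, 13, 14]
12: 0x85 (blk 33, set 1) → MISS  vc=[45, 58, 13, 14]
13: 0xa9 (blk 42, set 2) → L1-HIT  vc=[45, 58, 13, 14]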